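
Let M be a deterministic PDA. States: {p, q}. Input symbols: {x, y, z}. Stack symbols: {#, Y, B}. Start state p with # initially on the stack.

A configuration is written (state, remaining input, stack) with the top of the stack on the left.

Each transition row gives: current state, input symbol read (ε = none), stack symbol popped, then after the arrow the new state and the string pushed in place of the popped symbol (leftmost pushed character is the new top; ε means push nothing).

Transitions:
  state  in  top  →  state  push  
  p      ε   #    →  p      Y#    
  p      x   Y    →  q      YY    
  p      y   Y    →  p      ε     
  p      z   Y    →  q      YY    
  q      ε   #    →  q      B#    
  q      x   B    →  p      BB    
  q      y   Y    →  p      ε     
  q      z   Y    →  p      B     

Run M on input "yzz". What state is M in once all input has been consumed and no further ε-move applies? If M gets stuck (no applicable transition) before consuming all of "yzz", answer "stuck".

(p, yzz, #)
  ε-move, top #: go to p, push Y# → (p, yzz, Y#)
  read y, top Y: go to p, push ε → (p, zz, #)
  ε-move, top #: go to p, push Y# → (p, zz, Y#)
  read z, top Y: go to q, push YY → (q, z, YY#)
  read z, top Y: go to p, push B → (p, ε, BY#)
All input consumed; M is in state p.

p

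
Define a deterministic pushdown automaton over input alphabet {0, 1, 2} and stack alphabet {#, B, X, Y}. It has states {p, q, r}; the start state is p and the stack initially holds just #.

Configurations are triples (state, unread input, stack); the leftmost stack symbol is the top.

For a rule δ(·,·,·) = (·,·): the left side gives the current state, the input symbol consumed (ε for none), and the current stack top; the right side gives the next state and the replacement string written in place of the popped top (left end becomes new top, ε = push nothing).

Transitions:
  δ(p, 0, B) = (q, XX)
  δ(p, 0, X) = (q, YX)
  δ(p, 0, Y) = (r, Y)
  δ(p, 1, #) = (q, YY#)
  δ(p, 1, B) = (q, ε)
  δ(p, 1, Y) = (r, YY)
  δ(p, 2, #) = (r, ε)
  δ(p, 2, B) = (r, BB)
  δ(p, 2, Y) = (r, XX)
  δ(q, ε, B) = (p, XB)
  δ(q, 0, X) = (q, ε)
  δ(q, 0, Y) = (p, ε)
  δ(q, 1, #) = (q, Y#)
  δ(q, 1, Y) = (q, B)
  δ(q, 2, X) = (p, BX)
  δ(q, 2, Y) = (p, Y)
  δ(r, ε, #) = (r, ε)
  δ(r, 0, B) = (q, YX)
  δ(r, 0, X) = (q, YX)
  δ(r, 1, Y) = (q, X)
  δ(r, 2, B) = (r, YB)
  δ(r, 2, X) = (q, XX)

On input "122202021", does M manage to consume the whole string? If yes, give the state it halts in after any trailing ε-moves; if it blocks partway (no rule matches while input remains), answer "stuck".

q

(p, 122202021, #)
  read 1, top #: go to q, push YY# → (q, 22202021, YY#)
  read 2, top Y: go to p, push Y → (p, 2202021, YY#)
  read 2, top Y: go to r, push XX → (r, 202021, XXY#)
  read 2, top X: go to q, push XX → (q, 02021, XXXY#)
  read 0, top X: go to q, push ε → (q, 2021, XXY#)
  read 2, top X: go to p, push BX → (p, 021, BXXY#)
  read 0, top B: go to q, push XX → (q, 21, XXXXY#)
  read 2, top X: go to p, push BX → (p, 1, BXXXXY#)
  read 1, top B: go to q, push ε → (q, ε, XXXXY#)
All input consumed; M is in state q.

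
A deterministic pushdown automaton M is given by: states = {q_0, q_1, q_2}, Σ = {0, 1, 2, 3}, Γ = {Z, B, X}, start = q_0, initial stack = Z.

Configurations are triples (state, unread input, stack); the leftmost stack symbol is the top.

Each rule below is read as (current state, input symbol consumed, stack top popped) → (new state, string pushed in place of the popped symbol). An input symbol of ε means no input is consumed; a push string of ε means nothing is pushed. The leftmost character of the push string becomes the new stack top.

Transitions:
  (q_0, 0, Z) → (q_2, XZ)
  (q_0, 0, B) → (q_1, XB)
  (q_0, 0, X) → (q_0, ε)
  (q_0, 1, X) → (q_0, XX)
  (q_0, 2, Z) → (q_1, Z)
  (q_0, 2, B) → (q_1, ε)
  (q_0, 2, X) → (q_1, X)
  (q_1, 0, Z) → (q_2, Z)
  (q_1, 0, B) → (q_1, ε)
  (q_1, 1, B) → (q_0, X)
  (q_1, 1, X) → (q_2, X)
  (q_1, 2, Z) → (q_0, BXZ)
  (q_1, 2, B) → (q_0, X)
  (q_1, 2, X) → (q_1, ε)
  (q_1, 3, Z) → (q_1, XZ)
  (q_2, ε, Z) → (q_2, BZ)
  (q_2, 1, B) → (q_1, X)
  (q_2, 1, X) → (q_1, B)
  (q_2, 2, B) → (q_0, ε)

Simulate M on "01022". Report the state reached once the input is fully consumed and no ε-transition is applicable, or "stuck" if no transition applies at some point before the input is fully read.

q_1

(q_0, 01022, Z) ⊢ (q_2, 1022, XZ) ⊢ (q_1, 022, BZ) ⊢ (q_1, 22, Z) ⊢ (q_0, 2, BXZ) ⊢ (q_1, ε, XZ)
All input consumed; M is in state q_1.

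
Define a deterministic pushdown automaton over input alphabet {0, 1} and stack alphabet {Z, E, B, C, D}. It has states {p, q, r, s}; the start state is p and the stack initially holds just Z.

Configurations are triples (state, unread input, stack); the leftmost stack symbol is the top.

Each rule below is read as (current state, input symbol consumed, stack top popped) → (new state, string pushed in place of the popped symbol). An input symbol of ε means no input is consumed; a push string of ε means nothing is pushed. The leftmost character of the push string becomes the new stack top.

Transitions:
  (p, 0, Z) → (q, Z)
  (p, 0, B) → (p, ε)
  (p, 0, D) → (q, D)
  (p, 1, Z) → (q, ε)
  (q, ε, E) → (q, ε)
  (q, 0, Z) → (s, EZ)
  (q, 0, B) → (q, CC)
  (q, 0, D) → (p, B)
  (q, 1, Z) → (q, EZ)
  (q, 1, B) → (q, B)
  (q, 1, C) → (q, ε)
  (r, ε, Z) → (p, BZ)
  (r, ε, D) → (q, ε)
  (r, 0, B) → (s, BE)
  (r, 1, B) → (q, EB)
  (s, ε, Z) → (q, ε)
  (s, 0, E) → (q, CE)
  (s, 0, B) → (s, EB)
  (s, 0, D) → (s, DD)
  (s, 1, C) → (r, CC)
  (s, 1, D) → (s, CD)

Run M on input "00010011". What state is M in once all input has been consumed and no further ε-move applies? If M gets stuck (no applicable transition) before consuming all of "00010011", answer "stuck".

q

(p, 00010011, Z)
  read 0, top Z: go to q, push Z → (q, 0010011, Z)
  read 0, top Z: go to s, push EZ → (s, 010011, EZ)
  read 0, top E: go to q, push CE → (q, 10011, CEZ)
  read 1, top C: go to q, push ε → (q, 0011, EZ)
  ε-move, top E: go to q, push ε → (q, 0011, Z)
  read 0, top Z: go to s, push EZ → (s, 011, EZ)
  read 0, top E: go to q, push CE → (q, 11, CEZ)
  read 1, top C: go to q, push ε → (q, 1, EZ)
  ε-move, top E: go to q, push ε → (q, 1, Z)
  read 1, top Z: go to q, push EZ → (q, ε, EZ)
  ε-move, top E: go to q, push ε → (q, ε, Z)
All input consumed; M is in state q.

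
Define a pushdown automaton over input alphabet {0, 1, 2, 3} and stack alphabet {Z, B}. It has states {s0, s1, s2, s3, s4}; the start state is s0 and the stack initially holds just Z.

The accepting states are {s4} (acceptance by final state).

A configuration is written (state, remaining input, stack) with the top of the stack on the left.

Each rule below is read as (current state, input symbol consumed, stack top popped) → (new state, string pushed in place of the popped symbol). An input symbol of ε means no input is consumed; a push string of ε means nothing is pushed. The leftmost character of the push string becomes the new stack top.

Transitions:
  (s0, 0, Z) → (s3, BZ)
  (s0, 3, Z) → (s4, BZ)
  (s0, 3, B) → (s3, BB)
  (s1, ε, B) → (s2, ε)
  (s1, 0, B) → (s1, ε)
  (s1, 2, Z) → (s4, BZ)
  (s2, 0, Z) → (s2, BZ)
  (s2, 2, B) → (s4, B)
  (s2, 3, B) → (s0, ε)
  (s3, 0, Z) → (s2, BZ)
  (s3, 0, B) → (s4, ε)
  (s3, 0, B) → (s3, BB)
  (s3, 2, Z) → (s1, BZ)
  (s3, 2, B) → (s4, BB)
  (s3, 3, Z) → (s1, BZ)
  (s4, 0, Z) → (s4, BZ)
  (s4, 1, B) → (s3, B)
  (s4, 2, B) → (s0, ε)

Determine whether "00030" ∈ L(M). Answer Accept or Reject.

No computation consumes all input and reaches a final state.

Reject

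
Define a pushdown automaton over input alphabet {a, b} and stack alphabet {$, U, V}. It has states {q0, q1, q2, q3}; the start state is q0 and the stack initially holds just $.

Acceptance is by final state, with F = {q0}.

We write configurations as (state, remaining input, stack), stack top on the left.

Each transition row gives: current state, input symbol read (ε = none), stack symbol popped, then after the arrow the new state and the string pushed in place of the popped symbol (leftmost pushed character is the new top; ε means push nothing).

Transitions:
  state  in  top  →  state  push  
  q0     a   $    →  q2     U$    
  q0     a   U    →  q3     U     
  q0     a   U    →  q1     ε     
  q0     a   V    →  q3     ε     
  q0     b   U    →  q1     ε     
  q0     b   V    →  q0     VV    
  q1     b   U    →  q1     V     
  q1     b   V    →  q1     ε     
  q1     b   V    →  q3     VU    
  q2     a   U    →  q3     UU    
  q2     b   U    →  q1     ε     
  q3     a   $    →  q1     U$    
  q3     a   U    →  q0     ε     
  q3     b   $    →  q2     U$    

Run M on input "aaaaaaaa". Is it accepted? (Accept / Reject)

One accepting computation: (q0, aaaaaaaa, $) ⊢ (q2, aaaaaaa, U$) ⊢ (q3, aaaaaa, UU$) ⊢ (q0, aaaaa, U$) ⊢ (q3, aaaa, U$) ⊢ (q0, aaa, $) ⊢ (q2, aa, U$) ⊢ (q3, a, UU$) ⊢ (q0, ε, U$)
All input consumed and state q0 ∈ F.

Accept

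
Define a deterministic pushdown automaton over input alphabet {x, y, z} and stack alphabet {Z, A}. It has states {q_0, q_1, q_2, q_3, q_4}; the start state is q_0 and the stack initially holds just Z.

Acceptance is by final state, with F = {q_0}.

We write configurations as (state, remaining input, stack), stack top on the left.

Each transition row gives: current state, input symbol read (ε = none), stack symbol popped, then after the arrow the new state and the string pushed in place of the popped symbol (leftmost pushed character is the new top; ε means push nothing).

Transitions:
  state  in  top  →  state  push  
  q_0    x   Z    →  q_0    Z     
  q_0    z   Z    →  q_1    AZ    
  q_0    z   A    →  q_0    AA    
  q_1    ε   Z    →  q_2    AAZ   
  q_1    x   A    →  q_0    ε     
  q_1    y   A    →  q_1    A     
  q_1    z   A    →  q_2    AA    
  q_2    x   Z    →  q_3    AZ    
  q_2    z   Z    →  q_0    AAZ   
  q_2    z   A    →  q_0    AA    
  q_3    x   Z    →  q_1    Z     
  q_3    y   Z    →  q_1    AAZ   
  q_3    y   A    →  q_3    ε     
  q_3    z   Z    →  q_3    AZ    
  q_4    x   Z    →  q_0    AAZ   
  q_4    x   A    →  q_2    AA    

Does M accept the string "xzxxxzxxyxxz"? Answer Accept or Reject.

(q_0, xzxxxzxxyxxz, Z) ⊢ (q_0, zxxxzxxyxxz, Z) ⊢ (q_1, xxxzxxyxxz, AZ) ⊢ (q_0, xxzxxyxxz, Z) ⊢ (q_0, xzxxyxxz, Z) ⊢ (q_0, zxxyxxz, Z) ⊢ (q_1, xxyxxz, AZ) ⊢ (q_0, xyxxz, Z) ⊢ (q_0, yxxz, Z)
No transition applies at (q_0, yxxz, Z); input not fully consumed.

Reject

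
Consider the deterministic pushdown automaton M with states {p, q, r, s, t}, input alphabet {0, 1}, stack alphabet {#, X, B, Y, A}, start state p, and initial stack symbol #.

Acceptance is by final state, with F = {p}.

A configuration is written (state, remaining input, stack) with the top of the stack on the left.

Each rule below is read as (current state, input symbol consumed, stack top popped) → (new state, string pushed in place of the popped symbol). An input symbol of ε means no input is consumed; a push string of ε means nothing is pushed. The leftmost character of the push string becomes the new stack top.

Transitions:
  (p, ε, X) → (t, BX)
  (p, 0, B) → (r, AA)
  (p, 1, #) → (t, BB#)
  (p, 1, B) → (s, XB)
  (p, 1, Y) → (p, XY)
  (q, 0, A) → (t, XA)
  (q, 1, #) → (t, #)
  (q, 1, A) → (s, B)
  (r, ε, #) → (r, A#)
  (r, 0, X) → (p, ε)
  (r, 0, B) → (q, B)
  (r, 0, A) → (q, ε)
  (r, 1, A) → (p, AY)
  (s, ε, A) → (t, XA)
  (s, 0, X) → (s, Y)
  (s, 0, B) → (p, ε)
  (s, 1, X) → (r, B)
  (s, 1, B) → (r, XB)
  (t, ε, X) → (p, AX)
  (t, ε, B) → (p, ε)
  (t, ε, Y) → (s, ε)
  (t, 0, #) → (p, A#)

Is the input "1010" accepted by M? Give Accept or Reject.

Reject

(p, 1010, #) ⊢ (t, 010, BB#) ⊢ (p, 010, B#) ⊢ (r, 10, AA#) ⊢ (p, 0, AYA#)
No transition applies at (p, 0, AYA#); input not fully consumed.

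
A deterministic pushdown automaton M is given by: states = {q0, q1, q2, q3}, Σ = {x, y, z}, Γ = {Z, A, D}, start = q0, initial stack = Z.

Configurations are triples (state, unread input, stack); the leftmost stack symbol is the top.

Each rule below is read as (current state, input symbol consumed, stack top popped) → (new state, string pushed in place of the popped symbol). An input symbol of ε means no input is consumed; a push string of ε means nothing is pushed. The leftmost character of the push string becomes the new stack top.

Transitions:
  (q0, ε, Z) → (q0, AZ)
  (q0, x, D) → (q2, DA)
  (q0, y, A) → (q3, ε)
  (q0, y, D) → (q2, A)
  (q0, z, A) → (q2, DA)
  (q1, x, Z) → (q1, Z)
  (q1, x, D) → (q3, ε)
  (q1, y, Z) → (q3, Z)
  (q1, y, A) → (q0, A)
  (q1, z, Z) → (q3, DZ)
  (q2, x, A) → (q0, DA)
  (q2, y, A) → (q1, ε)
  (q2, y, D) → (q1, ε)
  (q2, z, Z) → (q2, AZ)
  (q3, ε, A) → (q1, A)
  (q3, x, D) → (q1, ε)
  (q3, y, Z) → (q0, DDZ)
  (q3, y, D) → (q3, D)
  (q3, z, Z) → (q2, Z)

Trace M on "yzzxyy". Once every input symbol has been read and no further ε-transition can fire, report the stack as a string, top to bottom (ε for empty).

(q0, yzzxyy, Z)
  ε-move, top Z: go to q0, push AZ → (q0, yzzxyy, AZ)
  read y, top A: go to q3, push ε → (q3, zzxyy, Z)
  read z, top Z: go to q2, push Z → (q2, zxyy, Z)
  read z, top Z: go to q2, push AZ → (q2, xyy, AZ)
  read x, top A: go to q0, push DA → (q0, yy, DAZ)
  read y, top D: go to q2, push A → (q2, y, AAZ)
  read y, top A: go to q1, push ε → (q1, ε, AZ)
All input consumed in state q1 with stack AZ.

AZ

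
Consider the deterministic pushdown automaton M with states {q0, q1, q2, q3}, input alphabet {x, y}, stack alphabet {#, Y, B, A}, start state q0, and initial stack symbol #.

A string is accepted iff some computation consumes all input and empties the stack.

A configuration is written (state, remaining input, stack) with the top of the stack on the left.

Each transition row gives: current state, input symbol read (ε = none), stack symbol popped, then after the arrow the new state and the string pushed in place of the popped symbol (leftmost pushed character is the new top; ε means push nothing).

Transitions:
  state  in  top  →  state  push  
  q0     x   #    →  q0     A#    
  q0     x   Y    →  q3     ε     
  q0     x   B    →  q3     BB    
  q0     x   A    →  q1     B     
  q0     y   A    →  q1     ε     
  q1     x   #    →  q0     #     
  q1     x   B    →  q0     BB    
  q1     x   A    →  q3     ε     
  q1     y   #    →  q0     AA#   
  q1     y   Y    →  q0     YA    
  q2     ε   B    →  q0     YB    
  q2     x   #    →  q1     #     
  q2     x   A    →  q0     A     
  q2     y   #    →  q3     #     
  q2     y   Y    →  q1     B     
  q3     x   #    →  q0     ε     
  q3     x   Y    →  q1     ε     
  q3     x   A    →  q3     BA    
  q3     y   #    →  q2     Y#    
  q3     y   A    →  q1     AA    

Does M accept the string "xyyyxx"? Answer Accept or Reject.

(q0, xyyyxx, #)
  read x, top #: go to q0, push A# → (q0, yyyxx, A#)
  read y, top A: go to q1, push ε → (q1, yyxx, #)
  read y, top #: go to q0, push AA# → (q0, yxx, AA#)
  read y, top A: go to q1, push ε → (q1, xx, A#)
  read x, top A: go to q3, push ε → (q3, x, #)
  read x, top #: go to q0, push ε → (q0, ε, ε)
All input consumed and the stack is empty.

Accept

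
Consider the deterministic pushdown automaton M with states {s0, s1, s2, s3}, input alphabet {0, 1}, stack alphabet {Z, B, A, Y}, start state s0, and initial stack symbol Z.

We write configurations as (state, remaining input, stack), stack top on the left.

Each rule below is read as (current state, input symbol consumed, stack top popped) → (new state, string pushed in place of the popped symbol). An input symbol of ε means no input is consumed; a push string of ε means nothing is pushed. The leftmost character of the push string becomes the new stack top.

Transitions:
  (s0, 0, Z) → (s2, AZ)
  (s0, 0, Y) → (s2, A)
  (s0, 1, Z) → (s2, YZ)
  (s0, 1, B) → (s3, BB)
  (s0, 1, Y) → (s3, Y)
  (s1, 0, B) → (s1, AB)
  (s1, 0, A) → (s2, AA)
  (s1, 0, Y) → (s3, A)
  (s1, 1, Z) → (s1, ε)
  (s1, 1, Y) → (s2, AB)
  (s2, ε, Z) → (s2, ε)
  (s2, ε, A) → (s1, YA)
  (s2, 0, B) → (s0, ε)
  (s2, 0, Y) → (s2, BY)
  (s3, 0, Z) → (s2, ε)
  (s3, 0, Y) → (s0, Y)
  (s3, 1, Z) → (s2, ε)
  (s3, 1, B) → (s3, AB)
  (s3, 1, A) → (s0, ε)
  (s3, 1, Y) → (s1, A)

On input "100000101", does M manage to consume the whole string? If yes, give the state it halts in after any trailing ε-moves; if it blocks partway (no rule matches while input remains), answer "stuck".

stuck

(s0, 100000101, Z) ⊢ (s2, 00000101, YZ) ⊢ (s2, 0000101, BYZ) ⊢ (s0, 000101, YZ) ⊢ (s2, 00101, AZ) ⊢ (s1, 00101, YAZ) ⊢ (s3, 0101, AAZ)
No transition for (s3, 0, top A); M blocks with input 0101 remaining.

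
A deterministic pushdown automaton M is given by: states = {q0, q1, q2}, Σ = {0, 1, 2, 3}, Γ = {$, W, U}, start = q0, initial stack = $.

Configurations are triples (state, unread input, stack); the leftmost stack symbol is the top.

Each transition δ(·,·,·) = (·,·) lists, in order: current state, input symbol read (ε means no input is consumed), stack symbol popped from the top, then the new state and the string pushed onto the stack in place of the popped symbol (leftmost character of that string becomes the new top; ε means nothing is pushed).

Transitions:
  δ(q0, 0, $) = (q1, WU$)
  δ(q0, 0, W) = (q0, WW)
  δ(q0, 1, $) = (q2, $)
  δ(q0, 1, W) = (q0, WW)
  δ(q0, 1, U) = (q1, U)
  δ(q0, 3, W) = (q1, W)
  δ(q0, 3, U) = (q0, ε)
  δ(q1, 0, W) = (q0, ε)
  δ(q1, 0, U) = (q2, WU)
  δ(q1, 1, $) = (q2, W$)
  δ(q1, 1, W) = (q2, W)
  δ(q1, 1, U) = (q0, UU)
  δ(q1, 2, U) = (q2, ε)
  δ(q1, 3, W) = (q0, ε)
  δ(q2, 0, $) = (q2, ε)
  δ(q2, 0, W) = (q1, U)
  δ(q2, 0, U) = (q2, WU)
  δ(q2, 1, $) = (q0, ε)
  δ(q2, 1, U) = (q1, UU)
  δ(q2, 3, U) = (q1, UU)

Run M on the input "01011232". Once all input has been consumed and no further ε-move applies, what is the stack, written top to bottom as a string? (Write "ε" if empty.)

UU$

(q0, 01011232, $)
  read 0, top $: go to q1, push WU$ → (q1, 1011232, WU$)
  read 1, top W: go to q2, push W → (q2, 011232, WU$)
  read 0, top W: go to q1, push U → (q1, 11232, UU$)
  read 1, top U: go to q0, push UU → (q0, 1232, UUU$)
  read 1, top U: go to q1, push U → (q1, 232, UUU$)
  read 2, top U: go to q2, push ε → (q2, 32, UU$)
  read 3, top U: go to q1, push UU → (q1, 2, UUU$)
  read 2, top U: go to q2, push ε → (q2, ε, UU$)
All input consumed in state q2 with stack UU$.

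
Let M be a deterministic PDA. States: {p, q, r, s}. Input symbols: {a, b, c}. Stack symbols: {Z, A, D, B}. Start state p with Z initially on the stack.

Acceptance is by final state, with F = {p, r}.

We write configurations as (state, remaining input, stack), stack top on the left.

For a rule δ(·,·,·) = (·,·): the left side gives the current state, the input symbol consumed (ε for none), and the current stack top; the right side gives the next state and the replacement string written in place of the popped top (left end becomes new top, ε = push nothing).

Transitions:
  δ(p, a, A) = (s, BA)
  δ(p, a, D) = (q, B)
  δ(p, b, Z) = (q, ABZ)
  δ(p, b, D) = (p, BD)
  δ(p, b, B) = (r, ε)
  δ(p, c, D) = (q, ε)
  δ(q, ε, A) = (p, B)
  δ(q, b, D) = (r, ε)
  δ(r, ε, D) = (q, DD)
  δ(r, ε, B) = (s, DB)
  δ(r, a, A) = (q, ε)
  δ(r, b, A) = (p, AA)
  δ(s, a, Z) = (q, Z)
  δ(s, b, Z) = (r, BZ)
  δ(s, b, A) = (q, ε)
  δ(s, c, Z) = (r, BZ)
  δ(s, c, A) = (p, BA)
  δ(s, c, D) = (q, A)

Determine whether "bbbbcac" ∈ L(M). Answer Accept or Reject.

Reject

(p, bbbbcac, Z)
  read b, top Z: go to q, push ABZ → (q, bbbcac, ABZ)
  ε-move, top A: go to p, push B → (p, bbbcac, BBZ)
  read b, top B: go to r, push ε → (r, bbcac, BZ)
  ε-move, top B: go to s, push DB → (s, bbcac, DBZ)
No transition applies at (s, bbcac, DBZ); input not fully consumed.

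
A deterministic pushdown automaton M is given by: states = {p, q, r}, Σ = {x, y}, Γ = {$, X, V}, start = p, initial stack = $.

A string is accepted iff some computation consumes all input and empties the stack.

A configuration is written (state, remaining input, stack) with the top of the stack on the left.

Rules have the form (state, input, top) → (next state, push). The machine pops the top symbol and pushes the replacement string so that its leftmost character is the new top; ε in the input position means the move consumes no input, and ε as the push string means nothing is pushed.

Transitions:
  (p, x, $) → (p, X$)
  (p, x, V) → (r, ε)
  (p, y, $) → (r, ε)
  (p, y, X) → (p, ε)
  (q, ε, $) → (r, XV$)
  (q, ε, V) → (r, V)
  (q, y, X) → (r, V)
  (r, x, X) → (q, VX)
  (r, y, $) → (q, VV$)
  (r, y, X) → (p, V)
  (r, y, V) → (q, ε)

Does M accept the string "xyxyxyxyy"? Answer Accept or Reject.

(p, xyxyxyxyy, $) ⊢ (p, yxyxyxyy, X$) ⊢ (p, xyxyxyy, $) ⊢ (p, yxyxyy, X$) ⊢ (p, xyxyy, $) ⊢ (p, yxyy, X$) ⊢ (p, xyy, $) ⊢ (p, yy, X$) ⊢ (p, y, $) ⊢ (r, ε, ε)
All input consumed and the stack is empty.

Accept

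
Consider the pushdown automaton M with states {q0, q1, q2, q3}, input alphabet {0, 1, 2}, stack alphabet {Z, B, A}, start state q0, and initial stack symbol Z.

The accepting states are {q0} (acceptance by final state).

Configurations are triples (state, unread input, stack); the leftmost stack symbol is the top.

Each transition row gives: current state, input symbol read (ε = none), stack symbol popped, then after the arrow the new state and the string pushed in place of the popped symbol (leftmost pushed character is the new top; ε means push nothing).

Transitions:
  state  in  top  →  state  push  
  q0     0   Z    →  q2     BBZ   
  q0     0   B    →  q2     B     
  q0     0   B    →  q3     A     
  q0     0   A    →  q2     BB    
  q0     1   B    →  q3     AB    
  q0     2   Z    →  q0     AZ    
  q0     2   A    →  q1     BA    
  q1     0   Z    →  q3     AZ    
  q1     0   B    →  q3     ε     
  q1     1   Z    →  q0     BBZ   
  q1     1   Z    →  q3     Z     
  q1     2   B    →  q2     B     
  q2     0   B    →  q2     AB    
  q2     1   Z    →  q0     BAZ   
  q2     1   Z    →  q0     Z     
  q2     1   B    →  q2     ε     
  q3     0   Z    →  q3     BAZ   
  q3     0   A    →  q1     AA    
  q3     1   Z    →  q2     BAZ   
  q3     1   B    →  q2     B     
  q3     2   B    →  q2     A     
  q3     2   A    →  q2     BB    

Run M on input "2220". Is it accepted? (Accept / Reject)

Reject

No computation consumes all input and reaches a final state.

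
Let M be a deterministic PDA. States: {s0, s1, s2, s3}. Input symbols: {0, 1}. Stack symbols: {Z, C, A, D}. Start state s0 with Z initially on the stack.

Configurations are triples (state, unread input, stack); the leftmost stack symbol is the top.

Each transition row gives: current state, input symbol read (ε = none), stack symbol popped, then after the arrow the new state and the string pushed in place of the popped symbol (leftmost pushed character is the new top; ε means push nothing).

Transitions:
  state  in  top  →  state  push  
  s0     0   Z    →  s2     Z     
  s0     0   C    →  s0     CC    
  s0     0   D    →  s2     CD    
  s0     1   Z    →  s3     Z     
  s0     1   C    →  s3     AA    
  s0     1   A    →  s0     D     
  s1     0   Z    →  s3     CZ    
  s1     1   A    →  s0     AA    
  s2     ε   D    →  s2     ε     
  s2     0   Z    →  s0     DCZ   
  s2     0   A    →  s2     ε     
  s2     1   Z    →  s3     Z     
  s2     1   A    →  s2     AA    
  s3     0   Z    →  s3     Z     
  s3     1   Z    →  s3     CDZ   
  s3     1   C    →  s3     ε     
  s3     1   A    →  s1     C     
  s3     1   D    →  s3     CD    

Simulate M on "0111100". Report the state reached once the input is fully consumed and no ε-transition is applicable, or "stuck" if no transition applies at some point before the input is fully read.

stuck

(s0, 0111100, Z)
  read 0, top Z: go to s2, push Z → (s2, 111100, Z)
  read 1, top Z: go to s3, push Z → (s3, 11100, Z)
  read 1, top Z: go to s3, push CDZ → (s3, 1100, CDZ)
  read 1, top C: go to s3, push ε → (s3, 100, DZ)
  read 1, top D: go to s3, push CD → (s3, 00, CDZ)
No transition for (s3, 0, top C); M blocks with input 00 remaining.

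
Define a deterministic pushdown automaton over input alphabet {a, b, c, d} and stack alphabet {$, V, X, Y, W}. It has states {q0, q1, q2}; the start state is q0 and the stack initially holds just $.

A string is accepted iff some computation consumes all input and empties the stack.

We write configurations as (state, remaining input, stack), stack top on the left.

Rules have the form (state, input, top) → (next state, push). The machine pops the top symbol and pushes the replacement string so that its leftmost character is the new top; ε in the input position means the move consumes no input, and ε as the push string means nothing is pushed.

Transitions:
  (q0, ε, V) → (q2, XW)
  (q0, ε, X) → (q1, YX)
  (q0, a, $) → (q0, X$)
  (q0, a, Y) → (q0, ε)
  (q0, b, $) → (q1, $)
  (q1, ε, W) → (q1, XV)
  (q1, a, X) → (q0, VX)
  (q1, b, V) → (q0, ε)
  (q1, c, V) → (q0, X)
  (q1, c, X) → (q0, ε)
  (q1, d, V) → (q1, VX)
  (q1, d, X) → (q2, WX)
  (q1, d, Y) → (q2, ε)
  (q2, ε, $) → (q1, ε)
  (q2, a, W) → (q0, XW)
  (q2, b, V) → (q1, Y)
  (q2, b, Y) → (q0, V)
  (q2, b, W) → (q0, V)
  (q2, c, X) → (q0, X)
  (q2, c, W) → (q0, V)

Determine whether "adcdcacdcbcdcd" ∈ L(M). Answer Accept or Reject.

Reject

(q0, adcdcacdcbcdcd, $)
  read a, top $: go to q0, push X$ → (q0, dcdcacdcbcdcd, X$)
  ε-move, top X: go to q1, push YX → (q1, dcdcacdcbcdcd, YX$)
  read d, top Y: go to q2, push ε → (q2, cdcacdcbcdcd, X$)
  read c, top X: go to q0, push X → (q0, dcacdcbcdcd, X$)
  ε-move, top X: go to q1, push YX → (q1, dcacdcbcdcd, YX$)
  read d, top Y: go to q2, push ε → (q2, cacdcbcdcd, X$)
  read c, top X: go to q0, push X → (q0, acdcbcdcd, X$)
  ε-move, top X: go to q1, push YX → (q1, acdcbcdcd, YX$)
No transition applies at (q1, acdcbcdcd, YX$); input not fully consumed.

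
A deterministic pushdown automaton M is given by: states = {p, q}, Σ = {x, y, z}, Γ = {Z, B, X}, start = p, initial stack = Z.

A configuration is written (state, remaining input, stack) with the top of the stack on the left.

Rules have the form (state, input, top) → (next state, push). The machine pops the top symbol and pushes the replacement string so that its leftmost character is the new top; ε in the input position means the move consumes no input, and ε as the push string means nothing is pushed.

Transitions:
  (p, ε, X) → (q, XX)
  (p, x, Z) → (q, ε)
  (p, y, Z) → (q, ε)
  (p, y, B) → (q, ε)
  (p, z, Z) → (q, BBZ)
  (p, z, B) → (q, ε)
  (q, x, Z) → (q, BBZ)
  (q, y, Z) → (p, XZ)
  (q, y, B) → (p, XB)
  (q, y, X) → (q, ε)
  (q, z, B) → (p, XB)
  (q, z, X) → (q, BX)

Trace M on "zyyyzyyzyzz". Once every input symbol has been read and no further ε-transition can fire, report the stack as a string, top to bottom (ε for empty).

XXBXBBZ

(p, zyyyzyyzyzz, Z) ⊢ (q, yyyzyyzyzz, BBZ) ⊢ (p, yyzyyzyzz, XBBZ) ⊢ (q, yyzyyzyzz, XXBBZ) ⊢ (q, yzyyzyzz, XBBZ) ⊢ (q, zyyzyzz, BBZ) ⊢ (p, yyzyzz, XBBZ) ⊢ (q, yyzyzz, XXBBZ) ⊢ (q, yzyzz, XBBZ) ⊢ (q, zyzz, BBZ) ⊢ (p, yzz, XBBZ) ⊢ (q, yzz, XXBBZ) ⊢ (q, zz, XBBZ) ⊢ (q, z, BXBBZ) ⊢ (p, ε, XBXBBZ) ⊢ (q, ε, XXBXBBZ)
All input consumed in state q with stack XXBXBBZ.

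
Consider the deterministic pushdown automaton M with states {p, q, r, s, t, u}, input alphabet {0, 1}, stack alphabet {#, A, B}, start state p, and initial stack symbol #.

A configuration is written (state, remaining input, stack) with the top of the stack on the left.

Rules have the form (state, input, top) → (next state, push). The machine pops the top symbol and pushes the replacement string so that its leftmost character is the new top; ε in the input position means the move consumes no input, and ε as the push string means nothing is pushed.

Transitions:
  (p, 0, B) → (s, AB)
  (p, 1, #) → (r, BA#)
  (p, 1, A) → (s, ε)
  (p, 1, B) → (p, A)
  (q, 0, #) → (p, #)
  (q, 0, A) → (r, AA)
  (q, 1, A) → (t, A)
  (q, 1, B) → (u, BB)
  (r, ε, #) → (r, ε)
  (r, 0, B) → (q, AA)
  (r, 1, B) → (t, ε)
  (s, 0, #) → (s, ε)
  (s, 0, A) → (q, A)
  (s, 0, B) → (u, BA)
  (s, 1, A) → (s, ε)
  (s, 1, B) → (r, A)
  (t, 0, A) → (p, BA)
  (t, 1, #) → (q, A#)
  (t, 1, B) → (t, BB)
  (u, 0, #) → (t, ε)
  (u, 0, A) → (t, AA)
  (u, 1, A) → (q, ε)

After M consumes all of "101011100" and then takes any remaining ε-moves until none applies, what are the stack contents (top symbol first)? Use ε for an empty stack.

(p, 101011100, #)
  read 1, top #: go to r, push BA# → (r, 01011100, BA#)
  read 0, top B: go to q, push AA → (q, 1011100, AAA#)
  read 1, top A: go to t, push A → (t, 011100, AAA#)
  read 0, top A: go to p, push BA → (p, 11100, BAAA#)
  read 1, top B: go to p, push A → (p, 1100, AAAA#)
  read 1, top A: go to s, push ε → (s, 100, AAA#)
  read 1, top A: go to s, push ε → (s, 00, AA#)
  read 0, top A: go to q, push A → (q, 0, AA#)
  read 0, top A: go to r, push AA → (r, ε, AAA#)
All input consumed in state r with stack AAA#.

AAA#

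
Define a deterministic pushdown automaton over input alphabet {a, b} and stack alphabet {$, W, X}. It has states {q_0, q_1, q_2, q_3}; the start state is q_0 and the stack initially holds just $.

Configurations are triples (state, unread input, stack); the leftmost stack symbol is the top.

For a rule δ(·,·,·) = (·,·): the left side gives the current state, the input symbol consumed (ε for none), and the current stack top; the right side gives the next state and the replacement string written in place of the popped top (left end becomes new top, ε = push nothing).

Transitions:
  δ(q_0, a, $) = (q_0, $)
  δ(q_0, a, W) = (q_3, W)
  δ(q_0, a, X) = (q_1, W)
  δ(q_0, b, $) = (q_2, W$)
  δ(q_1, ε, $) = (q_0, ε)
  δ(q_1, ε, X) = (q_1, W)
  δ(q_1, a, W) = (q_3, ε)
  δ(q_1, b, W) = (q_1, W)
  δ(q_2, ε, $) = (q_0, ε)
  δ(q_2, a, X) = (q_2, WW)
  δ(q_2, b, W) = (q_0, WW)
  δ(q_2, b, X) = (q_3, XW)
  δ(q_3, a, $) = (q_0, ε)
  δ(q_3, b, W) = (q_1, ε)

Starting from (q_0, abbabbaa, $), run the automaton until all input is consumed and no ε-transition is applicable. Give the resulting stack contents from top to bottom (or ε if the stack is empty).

ε

(q_0, abbabbaa, $)
  read a, top $: go to q_0, push $ → (q_0, bbabbaa, $)
  read b, top $: go to q_2, push W$ → (q_2, babbaa, W$)
  read b, top W: go to q_0, push WW → (q_0, abbaa, WW$)
  read a, top W: go to q_3, push W → (q_3, bbaa, WW$)
  read b, top W: go to q_1, push ε → (q_1, baa, W$)
  read b, top W: go to q_1, push W → (q_1, aa, W$)
  read a, top W: go to q_3, push ε → (q_3, a, $)
  read a, top $: go to q_0, push ε → (q_0, ε, ε)
All input consumed in state q_0 with stack ε.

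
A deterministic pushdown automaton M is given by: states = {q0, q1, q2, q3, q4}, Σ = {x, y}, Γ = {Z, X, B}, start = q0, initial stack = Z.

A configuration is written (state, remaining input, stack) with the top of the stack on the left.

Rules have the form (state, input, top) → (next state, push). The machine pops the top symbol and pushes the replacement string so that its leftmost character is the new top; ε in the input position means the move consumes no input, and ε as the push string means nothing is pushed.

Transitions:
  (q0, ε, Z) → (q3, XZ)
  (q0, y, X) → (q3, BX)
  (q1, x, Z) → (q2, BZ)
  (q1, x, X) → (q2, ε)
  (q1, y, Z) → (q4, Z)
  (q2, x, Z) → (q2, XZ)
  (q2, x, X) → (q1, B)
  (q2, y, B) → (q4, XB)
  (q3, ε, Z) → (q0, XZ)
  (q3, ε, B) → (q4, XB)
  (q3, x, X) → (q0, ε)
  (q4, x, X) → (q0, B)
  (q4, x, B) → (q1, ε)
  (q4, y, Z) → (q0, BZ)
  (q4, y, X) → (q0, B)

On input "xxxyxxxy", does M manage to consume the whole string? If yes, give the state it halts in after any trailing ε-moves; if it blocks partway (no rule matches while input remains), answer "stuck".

(q0, xxxyxxxy, Z)
  ε-move, top Z: go to q3, push XZ → (q3, xxxyxxxy, XZ)
  read x, top X: go to q0, push ε → (q0, xxyxxxy, Z)
  ε-move, top Z: go to q3, push XZ → (q3, xxyxxxy, XZ)
  read x, top X: go to q0, push ε → (q0, xyxxxy, Z)
  ε-move, top Z: go to q3, push XZ → (q3, xyxxxy, XZ)
  read x, top X: go to q0, push ε → (q0, yxxxy, Z)
  ε-move, top Z: go to q3, push XZ → (q3, yxxxy, XZ)
No transition for (q3, y, top X); M blocks with input yxxxy remaining.

stuck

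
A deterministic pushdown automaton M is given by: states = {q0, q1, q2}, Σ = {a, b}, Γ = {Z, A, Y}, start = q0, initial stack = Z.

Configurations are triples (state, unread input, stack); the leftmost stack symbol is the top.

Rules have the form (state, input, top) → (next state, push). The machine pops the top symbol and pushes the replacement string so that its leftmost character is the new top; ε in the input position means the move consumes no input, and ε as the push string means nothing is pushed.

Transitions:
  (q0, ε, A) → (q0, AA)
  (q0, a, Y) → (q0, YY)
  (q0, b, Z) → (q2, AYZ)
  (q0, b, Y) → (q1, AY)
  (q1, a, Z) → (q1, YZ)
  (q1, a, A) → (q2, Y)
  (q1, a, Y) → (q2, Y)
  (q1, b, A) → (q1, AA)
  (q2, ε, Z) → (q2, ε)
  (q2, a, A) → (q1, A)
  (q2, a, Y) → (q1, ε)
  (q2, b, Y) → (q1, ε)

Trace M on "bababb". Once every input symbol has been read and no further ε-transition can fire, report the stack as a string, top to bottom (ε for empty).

(q0, bababb, Z)
  read b, top Z: go to q2, push AYZ → (q2, ababb, AYZ)
  read a, top A: go to q1, push A → (q1, babb, AYZ)
  read b, top A: go to q1, push AA → (q1, abb, AAYZ)
  read a, top A: go to q2, push Y → (q2, bb, YAYZ)
  read b, top Y: go to q1, push ε → (q1, b, AYZ)
  read b, top A: go to q1, push AA → (q1, ε, AAYZ)
All input consumed in state q1 with stack AAYZ.

AAYZ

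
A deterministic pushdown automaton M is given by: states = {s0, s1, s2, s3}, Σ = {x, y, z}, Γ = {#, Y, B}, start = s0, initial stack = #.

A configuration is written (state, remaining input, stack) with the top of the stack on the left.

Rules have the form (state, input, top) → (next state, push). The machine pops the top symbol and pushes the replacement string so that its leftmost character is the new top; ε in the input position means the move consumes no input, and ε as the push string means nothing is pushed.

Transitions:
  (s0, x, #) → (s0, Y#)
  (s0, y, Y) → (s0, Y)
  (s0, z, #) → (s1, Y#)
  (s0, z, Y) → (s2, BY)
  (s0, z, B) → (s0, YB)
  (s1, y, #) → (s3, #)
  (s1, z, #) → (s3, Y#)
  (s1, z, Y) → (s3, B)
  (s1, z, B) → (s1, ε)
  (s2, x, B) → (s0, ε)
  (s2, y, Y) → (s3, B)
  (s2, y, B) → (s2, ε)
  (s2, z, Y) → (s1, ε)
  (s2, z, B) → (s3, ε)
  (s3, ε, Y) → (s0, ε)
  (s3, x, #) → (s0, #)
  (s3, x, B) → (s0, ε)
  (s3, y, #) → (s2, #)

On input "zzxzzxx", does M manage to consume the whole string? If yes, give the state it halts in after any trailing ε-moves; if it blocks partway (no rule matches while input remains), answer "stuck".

(s0, zzxzzxx, #)
  read z, top #: go to s1, push Y# → (s1, zxzzxx, Y#)
  read z, top Y: go to s3, push B → (s3, xzzxx, B#)
  read x, top B: go to s0, push ε → (s0, zzxx, #)
  read z, top #: go to s1, push Y# → (s1, zxx, Y#)
  read z, top Y: go to s3, push B → (s3, xx, B#)
  read x, top B: go to s0, push ε → (s0, x, #)
  read x, top #: go to s0, push Y# → (s0, ε, Y#)
All input consumed; M is in state s0.

s0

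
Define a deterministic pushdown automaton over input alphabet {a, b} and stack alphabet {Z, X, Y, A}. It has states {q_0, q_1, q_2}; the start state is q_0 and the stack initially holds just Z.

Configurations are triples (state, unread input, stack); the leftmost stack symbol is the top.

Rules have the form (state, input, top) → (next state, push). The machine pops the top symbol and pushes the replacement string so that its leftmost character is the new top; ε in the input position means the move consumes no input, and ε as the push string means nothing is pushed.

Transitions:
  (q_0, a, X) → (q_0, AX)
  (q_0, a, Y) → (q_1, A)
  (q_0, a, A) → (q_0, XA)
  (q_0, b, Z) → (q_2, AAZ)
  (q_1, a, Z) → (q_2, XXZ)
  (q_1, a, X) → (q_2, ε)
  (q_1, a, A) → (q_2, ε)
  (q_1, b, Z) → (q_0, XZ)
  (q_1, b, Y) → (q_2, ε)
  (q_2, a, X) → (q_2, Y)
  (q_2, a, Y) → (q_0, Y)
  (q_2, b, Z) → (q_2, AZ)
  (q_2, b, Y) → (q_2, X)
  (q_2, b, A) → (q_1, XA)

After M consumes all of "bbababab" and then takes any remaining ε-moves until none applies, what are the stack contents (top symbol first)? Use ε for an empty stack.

XAAZ

(q_0, bbababab, Z)
  read b, top Z: go to q_2, push AAZ → (q_2, bababab, AAZ)
  read b, top A: go to q_1, push XA → (q_1, ababab, XAAZ)
  read a, top X: go to q_2, push ε → (q_2, babab, AAZ)
  read b, top A: go to q_1, push XA → (q_1, abab, XAAZ)
  read a, top X: go to q_2, push ε → (q_2, bab, AAZ)
  read b, top A: go to q_1, push XA → (q_1, ab, XAAZ)
  read a, top X: go to q_2, push ε → (q_2, b, AAZ)
  read b, top A: go to q_1, push XA → (q_1, ε, XAAZ)
All input consumed in state q_1 with stack XAAZ.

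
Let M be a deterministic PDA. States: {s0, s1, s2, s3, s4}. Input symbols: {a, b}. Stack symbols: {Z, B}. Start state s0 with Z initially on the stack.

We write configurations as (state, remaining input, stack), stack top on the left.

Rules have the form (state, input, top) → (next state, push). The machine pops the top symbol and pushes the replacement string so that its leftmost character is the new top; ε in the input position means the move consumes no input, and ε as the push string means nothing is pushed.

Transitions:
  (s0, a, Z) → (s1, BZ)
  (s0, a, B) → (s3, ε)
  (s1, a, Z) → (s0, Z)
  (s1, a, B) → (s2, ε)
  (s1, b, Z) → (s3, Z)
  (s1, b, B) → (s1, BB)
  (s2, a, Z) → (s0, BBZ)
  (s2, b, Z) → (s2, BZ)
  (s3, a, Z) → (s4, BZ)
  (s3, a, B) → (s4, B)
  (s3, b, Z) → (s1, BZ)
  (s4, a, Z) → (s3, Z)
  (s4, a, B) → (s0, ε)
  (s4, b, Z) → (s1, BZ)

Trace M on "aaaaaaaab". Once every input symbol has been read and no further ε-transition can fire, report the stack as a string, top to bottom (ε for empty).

BZ

(s0, aaaaaaaab, Z)
  read a, top Z: go to s1, push BZ → (s1, aaaaaaab, BZ)
  read a, top B: go to s2, push ε → (s2, aaaaaab, Z)
  read a, top Z: go to s0, push BBZ → (s0, aaaaab, BBZ)
  read a, top B: go to s3, push ε → (s3, aaaab, BZ)
  read a, top B: go to s4, push B → (s4, aaab, BZ)
  read a, top B: go to s0, push ε → (s0, aab, Z)
  read a, top Z: go to s1, push BZ → (s1, ab, BZ)
  read a, top B: go to s2, push ε → (s2, b, Z)
  read b, top Z: go to s2, push BZ → (s2, ε, BZ)
All input consumed in state s2 with stack BZ.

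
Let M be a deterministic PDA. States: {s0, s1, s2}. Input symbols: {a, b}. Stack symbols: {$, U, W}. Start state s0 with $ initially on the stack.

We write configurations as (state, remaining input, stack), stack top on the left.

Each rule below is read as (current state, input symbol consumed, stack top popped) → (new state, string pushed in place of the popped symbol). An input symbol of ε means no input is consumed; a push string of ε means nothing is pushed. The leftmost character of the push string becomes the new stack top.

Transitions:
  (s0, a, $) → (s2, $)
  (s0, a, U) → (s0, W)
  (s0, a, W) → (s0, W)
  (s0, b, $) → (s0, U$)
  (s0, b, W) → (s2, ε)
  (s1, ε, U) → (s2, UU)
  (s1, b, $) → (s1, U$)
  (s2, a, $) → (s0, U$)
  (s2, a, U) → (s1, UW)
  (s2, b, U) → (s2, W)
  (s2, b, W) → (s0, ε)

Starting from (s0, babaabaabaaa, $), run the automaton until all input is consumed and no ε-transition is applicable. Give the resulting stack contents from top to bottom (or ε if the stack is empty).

(s0, babaabaabaaa, $) ⊢ (s0, abaabaabaaa, U$) ⊢ (s0, baabaabaaa, W$) ⊢ (s2, aabaabaaa, $) ⊢ (s0, abaabaaa, U$) ⊢ (s0, baabaaa, W$) ⊢ (s2, aabaaa, $) ⊢ (s0, abaaa, U$) ⊢ (s0, baaa, W$) ⊢ (s2, aaa, $) ⊢ (s0, aa, U$) ⊢ (s0, a, W$) ⊢ (s0, ε, W$)
All input consumed in state s0 with stack W$.

W$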